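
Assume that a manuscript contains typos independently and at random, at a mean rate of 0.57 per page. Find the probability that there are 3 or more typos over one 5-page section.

Over the interval, μ = 0.57 × 5 = 2.85 (a 5-page section = 5 pages).
P(N ≥ 3) = 1 − P(N ≤ 2) = 1 − Σ_{j=0}^{2} e^(−μ) μ^j/j! ≈ 0.5424.

0.5424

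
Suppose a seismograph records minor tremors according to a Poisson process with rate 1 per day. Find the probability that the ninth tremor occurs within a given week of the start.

Over the interval, μ = 1 × 7 = 7 (a week = 7 days).
The ninth arrival falls in the interval iff at least 9 events occur there: P(S_9 ≤ t) = P(N ≥ 9) = 1 − P(N ≤ 8) ≈ 0.2709.

0.2709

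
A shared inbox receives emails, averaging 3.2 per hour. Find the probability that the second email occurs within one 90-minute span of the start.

0.9523

Over the interval, μ = 3.2 × 1.5 = 4.8 (a 90-minute span = 1.5 hours).
The second arrival falls in the interval iff at least 2 events occur there: P(S_2 ≤ t) = P(N ≥ 2) = 1 − P(N ≤ 1) ≈ 0.9523.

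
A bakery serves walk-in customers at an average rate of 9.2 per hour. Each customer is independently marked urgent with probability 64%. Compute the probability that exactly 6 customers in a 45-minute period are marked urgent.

0.1245

Thinning: the customers that are marked urgent themselves form a Poisson process with rate 0.64 × 9.2 = 5.888 per hour.
Over the interval, μ = 5.888 × 0.75 = 4.416 (a 45-minute period = 0.75 hours).
P(N = 6) = e^(−4.416) · 4.416^6/6! ≈ 0.1245.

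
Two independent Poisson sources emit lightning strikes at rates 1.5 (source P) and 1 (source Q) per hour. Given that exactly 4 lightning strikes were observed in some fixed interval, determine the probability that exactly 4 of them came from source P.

0.1296

Given the total, each event is independently from source P with probability p = λ_P/(λ_P+λ_Q) = 1.5/2.5 = 0.6000.
So K ~ Binomial(4, 1.5/2.5): P(K = 4) = C(4,4) · (1.5/2.5)^4 · (1/2.5)^0 ≈ 0.1296.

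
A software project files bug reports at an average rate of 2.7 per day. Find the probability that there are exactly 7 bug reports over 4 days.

0.0694

Over the interval, μ = 2.7 × 4 = 10.8 (4 days).
P(N = 7) = e^(−μ) μ^7/7! = e^(−10.8) · 10.8^7/5040 ≈ 0.0694.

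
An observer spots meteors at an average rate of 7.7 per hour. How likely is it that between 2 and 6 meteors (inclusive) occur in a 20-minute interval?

0.7100

Over the interval, μ = 7.7 × 1/3 ≈ 2.56667 (a 20-minute interval = 1/3 hours).
P(2 ≤ N ≤ 6) = Σ_{j=2}^{6} e^(−2.56667) · 2.56667^j/j! ≈ 0.7100.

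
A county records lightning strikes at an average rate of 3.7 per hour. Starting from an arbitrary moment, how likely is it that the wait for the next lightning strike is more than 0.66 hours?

0.0870

The wait for the next event is exponential with rate λ = 3.7 per hour.
P(T > 0.66) = e^(−λt) = e^(−3.7 × 0.66) = e^(−2.442) ≈ 0.0870.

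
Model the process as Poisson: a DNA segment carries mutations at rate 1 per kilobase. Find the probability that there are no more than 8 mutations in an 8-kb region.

0.5925

Over the interval, μ = 1 × 8 = 8 (an 8-kb region = 8 kilobases).
P(N ≤ 8) = Σ_{j=0}^{8} e^(−μ) μ^j/j! ≈ 0.5925.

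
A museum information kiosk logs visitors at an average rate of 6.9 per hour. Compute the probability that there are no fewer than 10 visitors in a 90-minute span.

0.5850

Over the interval, μ = 6.9 × 1.5 = 10.35 (a 90-minute span = 1.5 hours).
P(N ≥ 10) = 1 − P(N ≤ 9) = 1 − Σ_{j=0}^{9} e^(−μ) μ^j/j! ≈ 0.5850.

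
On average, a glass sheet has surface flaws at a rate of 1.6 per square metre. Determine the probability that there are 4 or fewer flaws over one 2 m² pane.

Over the interval, μ = 1.6 × 2 = 3.2 (a 2 m² pane = 2 square metres).
P(N ≤ 4) = Σ_{j=0}^{4} e^(−μ) μ^j/j! ≈ 0.7806.

0.7806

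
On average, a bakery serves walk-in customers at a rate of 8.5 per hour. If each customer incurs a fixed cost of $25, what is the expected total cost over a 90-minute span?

$318.75

E[N] = 8.5 × 1.5 = 12.75 (a 90-minute span = 1.5 hours); E[cost] = 12.75 × $25 = $318.75.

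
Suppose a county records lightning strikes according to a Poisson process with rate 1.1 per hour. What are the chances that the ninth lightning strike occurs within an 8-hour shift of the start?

0.5177

Over the interval, μ = 1.1 × 8 = 8.8 (an 8-hour shift = 8 hours).
The ninth arrival falls in the interval iff at least 9 events occur there: P(S_9 ≤ t) = P(N ≥ 9) = 1 − P(N ≤ 8) ≈ 0.5177.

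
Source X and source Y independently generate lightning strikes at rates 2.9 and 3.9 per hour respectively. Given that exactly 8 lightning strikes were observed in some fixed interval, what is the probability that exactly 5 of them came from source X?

Given the total, each event is independently from source X with probability p = λ_X/(λ_X+λ_Y) = 2.9/6.8 ≈ 0.4265.
So K ~ Binomial(8, 2.9/6.8): P(K = 5) = C(8,5) · (2.9/6.8)^5 · (3.9/6.8)^3 ≈ 0.1490.

0.1490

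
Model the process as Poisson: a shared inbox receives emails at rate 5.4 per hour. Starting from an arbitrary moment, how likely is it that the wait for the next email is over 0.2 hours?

0.3396

The wait for the next event is exponential with rate λ = 5.4 per hour.
P(T > 0.2) = e^(−λt) = e^(−5.4 × 0.2) = e^(−1.08) ≈ 0.3396.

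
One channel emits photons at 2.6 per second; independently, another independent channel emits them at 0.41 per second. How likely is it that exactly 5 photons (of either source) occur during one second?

0.1015

Independent Poisson processes superpose: combined rate λ = 2.6 + 0.41 = 3.01 per second.
So μ = 3.01.
P(N = 5) = e^(−3.01) · 3.01^5/5! ≈ 0.1015.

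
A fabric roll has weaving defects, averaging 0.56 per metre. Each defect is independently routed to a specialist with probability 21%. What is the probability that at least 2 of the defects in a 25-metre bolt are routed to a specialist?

0.7917

Thinning: the defects that are routed to a specialist themselves form a Poisson process with rate 0.21 × 0.56 = 0.1176 per metre.
Over the interval, μ = 0.1176 × 25 = 2.94 (a 25-metre bolt = 25 metres).
P(N ≥ 2) = 1 − P(N ≤ 1) ≈ 0.7917.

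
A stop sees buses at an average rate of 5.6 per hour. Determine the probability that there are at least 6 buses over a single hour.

0.4881

With mean μ = 5.6 per hour,
P(N ≥ 6) = 1 − P(N ≤ 5) = 1 − Σ_{j=0}^{5} e^(−μ) μ^j/j! ≈ 0.4881.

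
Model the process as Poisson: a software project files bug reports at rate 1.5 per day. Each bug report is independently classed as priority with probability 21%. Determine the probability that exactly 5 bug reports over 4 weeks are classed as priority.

Thinning: the bug reports that are classed as priority themselves form a Poisson process with rate 0.21 × 1.5 = 0.315 per day.
Over the interval, μ = 0.315 × 28 = 8.82 (4 weeks = 28 days).
P(N = 5) = e^(−8.82) · 8.82^5/5! ≈ 0.0657.

0.0657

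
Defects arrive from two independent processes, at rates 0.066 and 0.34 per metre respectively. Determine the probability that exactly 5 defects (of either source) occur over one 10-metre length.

Independent Poisson processes superpose: combined rate λ = 0.066 + 0.34 = 0.406 per metre.
Over the interval, μ = 0.406 × 10 = 4.06 (a 10-metre length = 10 metres).
P(N = 5) = e^(−4.06) · 4.06^5/5! ≈ 0.1586.

0.1586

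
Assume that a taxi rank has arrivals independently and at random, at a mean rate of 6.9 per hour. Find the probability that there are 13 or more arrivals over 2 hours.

Over the interval, μ = 6.9 × 2 = 13.8 (2 hours).
P(N ≥ 13) = 1 − P(N ≤ 12) = 1 − Σ_{j=0}^{12} e^(−μ) μ^j/j! ≈ 0.6216.

0.6216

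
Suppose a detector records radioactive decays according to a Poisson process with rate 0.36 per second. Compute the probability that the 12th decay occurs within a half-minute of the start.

Over the interval, μ = 0.36 × 30 = 10.8 (a half-minute = 30 seconds).
The 12th arrival falls in the interval iff at least 12 events occur there: P(S_12 ≤ t) = P(N ≥ 12) = 1 − P(N ≤ 11) ≈ 0.3969.

0.3969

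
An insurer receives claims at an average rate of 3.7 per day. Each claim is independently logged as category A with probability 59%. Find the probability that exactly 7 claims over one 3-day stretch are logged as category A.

Thinning: the claims that are logged as category A themselves form a Poisson process with rate 0.59 × 3.7 = 2.183 per day.
Over the interval, μ = 2.183 × 3 = 6.549 (a 3-day stretch = 3 days).
P(N = 7) = e^(−6.549) · 6.549^7/7! ≈ 0.1468.

0.1468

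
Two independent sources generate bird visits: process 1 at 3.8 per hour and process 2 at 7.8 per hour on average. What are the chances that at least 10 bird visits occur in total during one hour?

Independent Poisson processes superpose: combined rate λ = 3.8 + 7.8 = 11.6 per hour.
So μ = 11.6.
P(N ≥ 10) = 1 − P(N ≤ 9) ≈ 0.7209.

0.7209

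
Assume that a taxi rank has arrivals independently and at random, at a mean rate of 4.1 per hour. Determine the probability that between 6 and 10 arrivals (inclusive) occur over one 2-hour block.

0.6220

Over the interval, μ = 4.1 × 2 = 8.2 (a 2-hour block = 2 hours).
P(6 ≤ N ≤ 10) = Σ_{j=6}^{10} e^(−8.2) · 8.2^j/j! ≈ 0.6220.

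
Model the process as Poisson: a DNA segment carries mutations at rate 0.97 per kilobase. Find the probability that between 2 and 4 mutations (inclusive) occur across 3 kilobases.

Over the interval, μ = 0.97 × 3 = 2.91 (3 kilobases).
P(2 ≤ N ≤ 4) = Σ_{j=2}^{4} e^(−2.91) · 2.91^j/j! ≈ 0.6172.

0.6172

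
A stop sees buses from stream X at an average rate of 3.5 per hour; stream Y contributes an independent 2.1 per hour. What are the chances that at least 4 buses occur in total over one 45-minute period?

0.6046

Independent Poisson processes superpose: combined rate λ = 3.5 + 2.1 = 5.6 per hour.
Over the interval, μ = 5.6 × 0.75 = 4.2 (a 45-minute period = 0.75 hours).
P(N ≥ 4) = 1 − P(N ≤ 3) ≈ 0.6046.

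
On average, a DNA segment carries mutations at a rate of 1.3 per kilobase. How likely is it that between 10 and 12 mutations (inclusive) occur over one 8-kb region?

Over the interval, μ = 1.3 × 8 = 10.4 (an 8-kb region = 8 kilobases).
P(10 ≤ N ≤ 12) = Σ_{j=10}^{12} e^(−10.4) · 10.4^j/j! ≈ 0.3432.

0.3432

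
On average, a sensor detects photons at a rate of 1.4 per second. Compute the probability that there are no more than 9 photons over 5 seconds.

Over the interval, μ = 1.4 × 5 = 7 (5 seconds).
P(N ≤ 9) = Σ_{j=0}^{9} e^(−μ) μ^j/j! ≈ 0.8305.

0.8305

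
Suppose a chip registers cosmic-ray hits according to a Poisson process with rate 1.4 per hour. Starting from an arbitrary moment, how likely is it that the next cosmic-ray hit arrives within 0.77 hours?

0.6597

Inter-arrival times are exponential with rate λ = 1.4 per hour.
P(T ≤ 0.77) = 1 − e^(−λt) = 1 − e^(−1.4 × 0.77) = 1 − e^(−1.078) ≈ 0.6597.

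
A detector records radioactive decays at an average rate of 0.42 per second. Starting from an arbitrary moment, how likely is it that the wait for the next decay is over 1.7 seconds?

The wait for the next event is exponential with rate λ = 0.42 per second.
P(T > 1.7) = e^(−λt) = e^(−0.42 × 1.7) = e^(−0.714) ≈ 0.4897.

0.4897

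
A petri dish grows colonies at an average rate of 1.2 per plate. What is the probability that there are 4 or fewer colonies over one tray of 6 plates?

0.1555

Over the interval, μ = 1.2 × 6 = 7.2 (a tray of 6 plates = 6 plates).
P(N ≤ 4) = Σ_{j=0}^{4} e^(−μ) μ^j/j! ≈ 0.1555.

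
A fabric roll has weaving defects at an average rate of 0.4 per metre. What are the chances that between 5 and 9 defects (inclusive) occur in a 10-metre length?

Over the interval, μ = 0.4 × 10 = 4 (a 10-metre length = 10 metres).
P(5 ≤ N ≤ 9) = Σ_{j=5}^{9} e^(−4) · 4^j/j! ≈ 0.3630.

0.3630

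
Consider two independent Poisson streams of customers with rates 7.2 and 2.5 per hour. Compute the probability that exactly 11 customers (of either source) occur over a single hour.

Independent Poisson processes superpose: combined rate λ = 7.2 + 2.5 = 9.7 per hour.
So μ = 9.7.
P(N = 11) = e^(−9.7) · 9.7^11/11! ≈ 0.1098.

0.1098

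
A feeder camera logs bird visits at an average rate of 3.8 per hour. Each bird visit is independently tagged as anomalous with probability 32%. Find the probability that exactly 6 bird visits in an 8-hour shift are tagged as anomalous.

Thinning: the bird visits that are tagged as anomalous themselves form a Poisson process with rate 0.32 × 3.8 = 1.216 per hour.
Over the interval, μ = 1.216 × 8 = 9.728 (an 8-hour shift = 8 hours).
P(N = 6) = e^(−9.728) · 9.728^6/6! ≈ 0.0701.

0.0701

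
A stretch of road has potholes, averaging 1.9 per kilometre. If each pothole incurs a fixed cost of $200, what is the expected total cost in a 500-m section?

$190

E[N] = 1.9 × 0.5 = 0.95 (a 500-m section = 0.5 kilometres); E[cost] = 0.95 × $200 = $190.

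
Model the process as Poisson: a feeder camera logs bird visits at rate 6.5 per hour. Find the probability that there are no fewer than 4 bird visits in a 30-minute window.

0.4086

Over the interval, μ = 6.5 × 0.5 = 3.25 (a 30-minute window = 0.5 hours).
P(N ≥ 4) = 1 − P(N ≤ 3) = 1 − Σ_{j=0}^{3} e^(−μ) μ^j/j! ≈ 0.4086.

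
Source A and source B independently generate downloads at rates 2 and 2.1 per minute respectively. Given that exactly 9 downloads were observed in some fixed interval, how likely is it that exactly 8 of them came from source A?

0.0148

Given the total, each event is independently from source A with probability p = λ_A/(λ_A+λ_B) = 2/4.1 ≈ 0.4878.
So K ~ Binomial(9, 2/4.1): P(K = 8) = C(9,8) · (2/4.1)^8 · (2.1/4.1)^1 ≈ 0.0148.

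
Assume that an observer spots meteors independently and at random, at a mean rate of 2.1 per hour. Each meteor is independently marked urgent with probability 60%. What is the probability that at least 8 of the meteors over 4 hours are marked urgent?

Thinning: the meteors that are marked urgent themselves form a Poisson process with rate 0.6 × 2.1 = 1.26 per hour.
Over the interval, μ = 1.26 × 4 = 5.04 (4 hours).
P(N ≥ 8) = 1 − P(N ≤ 7) ≈ 0.1376.

0.1376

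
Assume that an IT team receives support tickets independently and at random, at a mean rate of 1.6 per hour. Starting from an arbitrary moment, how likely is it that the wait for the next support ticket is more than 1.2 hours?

0.1466

The wait for the next event is exponential with rate λ = 1.6 per hour.
P(T > 1.2) = e^(−λt) = e^(−1.6 × 1.2) = e^(−1.92) ≈ 0.1466.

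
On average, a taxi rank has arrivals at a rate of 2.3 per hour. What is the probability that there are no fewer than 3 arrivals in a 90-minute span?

0.6698

Over the interval, μ = 2.3 × 1.5 = 3.45 (a 90-minute span = 1.5 hours).
P(N ≥ 3) = 1 − P(N ≤ 2) = 1 − Σ_{j=0}^{2} e^(−μ) μ^j/j! ≈ 0.6698.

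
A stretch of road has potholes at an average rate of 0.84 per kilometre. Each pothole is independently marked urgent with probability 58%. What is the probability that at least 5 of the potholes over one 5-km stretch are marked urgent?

0.1004

Thinning: the potholes that are marked urgent themselves form a Poisson process with rate 0.58 × 0.84 = 0.4872 per kilometre.
Over the interval, μ = 0.4872 × 5 = 2.436 (a 5-km stretch = 5 kilometres).
P(N ≥ 5) = 1 − P(N ≤ 4) ≈ 0.1004.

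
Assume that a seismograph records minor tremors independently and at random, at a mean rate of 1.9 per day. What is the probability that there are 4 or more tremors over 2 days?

Over the interval, μ = 1.9 × 2 = 3.8 (2 days).
P(N ≥ 4) = 1 − P(N ≤ 3) = 1 − Σ_{j=0}^{3} e^(−μ) μ^j/j! ≈ 0.5265.

0.5265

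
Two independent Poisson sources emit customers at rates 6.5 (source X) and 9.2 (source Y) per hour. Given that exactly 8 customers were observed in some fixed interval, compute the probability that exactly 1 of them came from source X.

Given the total, each event is independently from source X with probability p = λ_X/(λ_X+λ_Y) = 6.5/15.7 ≈ 0.4140.
So K ~ Binomial(8, 6.5/15.7): P(K = 1) = C(8,1) · (6.5/15.7)^1 · (9.2/15.7)^7 ≈ 0.0786.

0.0786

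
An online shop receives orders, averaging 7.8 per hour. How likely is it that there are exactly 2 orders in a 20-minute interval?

Over the interval, μ = 7.8 × 1/3 = 2.6 (a 20-minute interval = 1/3 hours).
P(N = 2) = e^(−μ) μ^2/2! = e^(−2.6) · 2.6^2/2 ≈ 0.2510.

0.2510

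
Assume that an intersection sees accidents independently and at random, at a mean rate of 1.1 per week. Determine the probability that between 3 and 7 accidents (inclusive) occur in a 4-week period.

Over the interval, μ = 1.1 × 4 = 4.4 (a 4-week period = 4 weeks).
P(3 ≤ N ≤ 7) = Σ_{j=3}^{7} e^(−4.4) · 4.4^j/j! ≈ 0.7363.

0.7363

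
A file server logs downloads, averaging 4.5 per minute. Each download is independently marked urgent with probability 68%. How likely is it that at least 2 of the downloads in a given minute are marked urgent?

Thinning: the downloads that are marked urgent themselves form a Poisson process with rate 0.68 × 4.5 = 3.06 per minute.
So μ = 3.06.
P(N ≥ 2) = 1 − P(N ≤ 1) ≈ 0.8096.

0.8096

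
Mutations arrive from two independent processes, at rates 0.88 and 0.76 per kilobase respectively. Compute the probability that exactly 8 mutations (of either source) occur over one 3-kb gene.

0.0622

Independent Poisson processes superpose: combined rate λ = 0.88 + 0.76 = 1.64 per kilobase.
Over the interval, μ = 1.64 × 3 = 4.92 (a 3-kb gene = 3 kilobases).
P(N = 8) = e^(−4.92) · 4.92^8/8! ≈ 0.0622.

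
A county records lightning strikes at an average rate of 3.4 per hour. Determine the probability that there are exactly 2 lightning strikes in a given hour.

With mean μ = 3.4 per hour,
P(N = 2) = e^(−μ) μ^2/2! = e^(−3.4) · 3.4^2/2 ≈ 0.1929.

0.1929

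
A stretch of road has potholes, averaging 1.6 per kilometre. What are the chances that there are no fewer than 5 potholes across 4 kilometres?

Over the interval, μ = 1.6 × 4 = 6.4 (4 kilometres).
P(N ≥ 5) = 1 − P(N ≤ 4) = 1 − Σ_{j=0}^{4} e^(−μ) μ^j/j! ≈ 0.7649.

0.7649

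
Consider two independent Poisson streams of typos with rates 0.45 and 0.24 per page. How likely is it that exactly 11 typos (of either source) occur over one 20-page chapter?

0.0880

Independent Poisson processes superpose: combined rate λ = 0.45 + 0.24 = 0.69 per page.
Over the interval, μ = 0.69 × 20 = 13.8 (a 20-page chapter = 20 pages).
P(N = 11) = e^(−13.8) · 13.8^11/11! ≈ 0.0880.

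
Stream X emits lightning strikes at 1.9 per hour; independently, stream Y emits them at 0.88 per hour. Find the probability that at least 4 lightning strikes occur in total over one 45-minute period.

0.1585

Independent Poisson processes superpose: combined rate λ = 1.9 + 0.88 = 2.78 per hour.
Over the interval, μ = 2.78 × 0.75 = 2.085 (a 45-minute period = 0.75 hours).
P(N ≥ 4) = 1 − P(N ≤ 3) ≈ 0.1585.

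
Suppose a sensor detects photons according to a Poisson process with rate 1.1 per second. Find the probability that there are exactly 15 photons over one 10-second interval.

0.0534

Over the interval, μ = 1.1 × 10 = 11 (a 10-second interval = 10 seconds).
P(N = 15) = e^(−μ) μ^15/15! = e^(−11) · 11^15/1307674368000 ≈ 0.0534.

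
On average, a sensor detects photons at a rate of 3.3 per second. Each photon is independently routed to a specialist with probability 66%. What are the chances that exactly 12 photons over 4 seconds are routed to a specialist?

0.0657

Thinning: the photons that are routed to a specialist themselves form a Poisson process with rate 0.66 × 3.3 = 2.178 per second.
Over the interval, μ = 2.178 × 4 = 8.712 (4 seconds).
P(N = 12) = e^(−8.712) · 8.712^12/12! ≈ 0.0657.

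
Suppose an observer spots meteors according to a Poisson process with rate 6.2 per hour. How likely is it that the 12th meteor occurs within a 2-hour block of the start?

0.5833

Over the interval, μ = 6.2 × 2 = 12.4 (a 2-hour block = 2 hours).
The 12th arrival falls in the interval iff at least 12 events occur there: P(S_12 ≤ t) = P(N ≥ 12) = 1 − P(N ≤ 11) ≈ 0.5833.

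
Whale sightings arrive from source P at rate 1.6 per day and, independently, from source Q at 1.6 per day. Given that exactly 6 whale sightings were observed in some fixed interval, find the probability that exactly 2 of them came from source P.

Given the total, each event is independently from source P with probability p = λ_P/(λ_P+λ_Q) = 1.6/3.2 = 0.5000.
So K ~ Binomial(6, 1.6/3.2): P(K = 2) = C(6,2) · (1.6/3.2)^2 · (1.6/3.2)^4 ≈ 0.2344.

0.2344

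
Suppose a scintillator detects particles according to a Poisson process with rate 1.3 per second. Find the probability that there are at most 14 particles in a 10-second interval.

Over the interval, μ = 1.3 × 10 = 13 (a 10-second interval = 10 seconds).
P(N ≤ 14) = Σ_{j=0}^{14} e^(−μ) μ^j/j! ≈ 0.6751.

0.6751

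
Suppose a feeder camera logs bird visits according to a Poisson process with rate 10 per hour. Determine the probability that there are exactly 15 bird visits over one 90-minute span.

Over the interval, μ = 10 × 1.5 = 15 (a 90-minute span = 1.5 hours).
P(N = 15) = e^(−μ) μ^15/15! = e^(−15) · 15^15/1307674368000 ≈ 0.1024.

0.1024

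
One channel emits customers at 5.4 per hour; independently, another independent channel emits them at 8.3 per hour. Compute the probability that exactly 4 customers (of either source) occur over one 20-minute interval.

0.1883

Independent Poisson processes superpose: combined rate λ = 5.4 + 8.3 = 13.7 per hour.
Over the interval, μ = 13.7 × 1/3 ≈ 4.56667 (a 20-minute interval = 1/3 hours).
P(N = 4) = e^(−4.56667) · 4.56667^4/4! ≈ 0.1883.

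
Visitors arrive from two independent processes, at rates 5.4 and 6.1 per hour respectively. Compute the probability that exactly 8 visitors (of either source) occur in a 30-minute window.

Independent Poisson processes superpose: combined rate λ = 5.4 + 6.1 = 11.5 per hour.
Over the interval, μ = 11.5 × 0.5 = 5.75 (a 30-minute window = 0.5 hours).
P(N = 8) = e^(−5.75) · 5.75^8/8! ≈ 0.0943.

0.0943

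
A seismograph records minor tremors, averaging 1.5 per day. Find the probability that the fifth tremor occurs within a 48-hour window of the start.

0.1847

Over the interval, μ = 1.5 × 2 = 3 (a 48-hour window = 2 days).
The fifth arrival falls in the interval iff at least 5 events occur there: P(S_5 ≤ t) = P(N ≥ 5) = 1 − P(N ≤ 4) ≈ 0.1847.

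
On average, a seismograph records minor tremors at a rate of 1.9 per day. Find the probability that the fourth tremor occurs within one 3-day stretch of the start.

0.8200

Over the interval, μ = 1.9 × 3 = 5.7 (a 3-day stretch = 3 days).
The fourth arrival falls in the interval iff at least 4 events occur there: P(S_4 ≤ t) = P(N ≥ 4) = 1 − P(N ≤ 3) ≈ 0.8200.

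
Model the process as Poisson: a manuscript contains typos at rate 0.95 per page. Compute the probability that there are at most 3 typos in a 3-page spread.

Over the interval, μ = 0.95 × 3 = 2.85 (a 3-page spread = 3 pages).
P(N ≤ 3) = Σ_{j=0}^{3} e^(−μ) μ^j/j! ≈ 0.6808.

0.6808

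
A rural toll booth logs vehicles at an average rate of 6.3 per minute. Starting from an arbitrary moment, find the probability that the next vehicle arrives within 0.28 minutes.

0.8286

Inter-arrival times are exponential with rate λ = 6.3 per minute.
P(T ≤ 0.28) = 1 − e^(−λt) = 1 − e^(−6.3 × 0.28) = 1 − e^(−1.764) ≈ 0.8286.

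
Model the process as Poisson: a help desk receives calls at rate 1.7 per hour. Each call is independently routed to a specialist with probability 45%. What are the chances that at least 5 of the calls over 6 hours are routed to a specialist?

Thinning: the calls that are routed to a specialist themselves form a Poisson process with rate 0.45 × 1.7 = 0.765 per hour.
Over the interval, μ = 0.765 × 6 = 4.59 (6 hours).
P(N ≥ 5) = 1 − P(N ≤ 4) ≈ 0.4849.

0.4849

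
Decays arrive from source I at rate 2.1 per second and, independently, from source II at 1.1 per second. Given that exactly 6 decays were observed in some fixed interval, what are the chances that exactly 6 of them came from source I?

Given the total, each event is independently from source I with probability p = λ_I/(λ_I+λ_II) = 2.1/3.2 ≈ 0.6562.
So K ~ Binomial(6, 2.1/3.2): P(K = 6) = C(6,6) · (2.1/3.2)^6 · (1.1/3.2)^0 ≈ 0.0799.

0.0799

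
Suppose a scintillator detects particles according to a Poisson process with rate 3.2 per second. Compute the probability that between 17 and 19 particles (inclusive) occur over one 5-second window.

0.2463

Over the interval, μ = 3.2 × 5 = 16 (a 5-second window = 5 seconds).
P(17 ≤ N ≤ 19) = Σ_{j=17}^{19} e^(−16) · 16^j/j! ≈ 0.2463.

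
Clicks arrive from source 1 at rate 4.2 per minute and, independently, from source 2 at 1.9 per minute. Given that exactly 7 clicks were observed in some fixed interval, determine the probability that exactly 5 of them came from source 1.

Given the total, each event is independently from source 1 with probability p = λ_1/(λ_1+λ_2) = 4.2/6.1 ≈ 0.6885.
So K ~ Binomial(7, 4.2/6.1): P(K = 5) = C(7,5) · (4.2/6.1)^5 · (1.9/6.1)^2 ≈ 0.3153.

0.3153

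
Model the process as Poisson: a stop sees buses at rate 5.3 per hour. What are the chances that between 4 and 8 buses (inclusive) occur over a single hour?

0.6851

With mean μ = 5.3 per hour,
P(4 ≤ N ≤ 8) = Σ_{j=4}^{8} e^(−5.3) · 5.3^j/j! ≈ 0.6851.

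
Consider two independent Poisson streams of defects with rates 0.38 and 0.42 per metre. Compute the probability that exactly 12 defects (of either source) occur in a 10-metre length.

0.0481

Independent Poisson processes superpose: combined rate λ = 0.38 + 0.42 = 0.8 per metre.
Over the interval, μ = 0.8 × 10 = 8 (a 10-metre length = 10 metres).
P(N = 12) = e^(−8) · 8^12/12! ≈ 0.0481.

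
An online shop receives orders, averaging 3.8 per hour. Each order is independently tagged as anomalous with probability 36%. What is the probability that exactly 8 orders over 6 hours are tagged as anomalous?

Thinning: the orders that are tagged as anomalous themselves form a Poisson process with rate 0.36 × 3.8 = 1.368 per hour.
Over the interval, μ = 1.368 × 6 = 8.208 (6 hours).
P(N = 8) = e^(−8.208) · 8.208^8/8! ≈ 0.1392.

0.1392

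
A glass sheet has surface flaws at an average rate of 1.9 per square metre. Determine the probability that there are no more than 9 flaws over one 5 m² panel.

0.5218

Over the interval, μ = 1.9 × 5 = 9.5 (a 5 m² panel = 5 square metres).
P(N ≤ 9) = Σ_{j=0}^{9} e^(−μ) μ^j/j! ≈ 0.5218.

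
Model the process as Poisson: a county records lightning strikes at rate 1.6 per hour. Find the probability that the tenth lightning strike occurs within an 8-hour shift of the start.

0.8206

Over the interval, μ = 1.6 × 8 = 12.8 (an 8-hour shift = 8 hours).
The tenth arrival falls in the interval iff at least 10 events occur there: P(S_10 ≤ t) = P(N ≥ 10) = 1 − P(N ≤ 9) ≈ 0.8206.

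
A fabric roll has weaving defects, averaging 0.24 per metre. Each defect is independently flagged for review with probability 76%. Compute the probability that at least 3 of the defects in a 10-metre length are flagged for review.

Thinning: the defects that are flagged for review themselves form a Poisson process with rate 0.76 × 0.24 = 0.1824 per metre.
Over the interval, μ = 0.1824 × 10 = 1.824 (a 10-metre length = 10 metres).
P(N ≥ 3) = 1 − P(N ≤ 2) ≈ 0.2758.

0.2758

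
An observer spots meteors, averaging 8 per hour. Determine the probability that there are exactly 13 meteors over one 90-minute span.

0.1056

Over the interval, μ = 8 × 1.5 = 12 (a 90-minute span = 1.5 hours).
P(N = 13) = e^(−μ) μ^13/13! = e^(−12) · 12^13/6227020800 ≈ 0.1056.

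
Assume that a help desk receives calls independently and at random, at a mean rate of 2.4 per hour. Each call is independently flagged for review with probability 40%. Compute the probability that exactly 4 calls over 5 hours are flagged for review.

Thinning: the calls that are flagged for review themselves form a Poisson process with rate 0.4 × 2.4 = 0.96 per hour.
Over the interval, μ = 0.96 × 5 = 4.8 (5 hours).
P(N = 4) = e^(−4.8) · 4.8^4/4! ≈ 0.1820.

0.1820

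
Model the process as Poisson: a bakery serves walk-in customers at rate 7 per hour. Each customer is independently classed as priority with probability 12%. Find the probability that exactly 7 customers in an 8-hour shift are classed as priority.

0.1481

Thinning: the customers that are classed as priority themselves form a Poisson process with rate 0.12 × 7 = 0.84 per hour.
Over the interval, μ = 0.84 × 8 = 6.72 (an 8-hour shift = 8 hours).
P(N = 7) = e^(−6.72) · 6.72^7/7! ≈ 0.1481.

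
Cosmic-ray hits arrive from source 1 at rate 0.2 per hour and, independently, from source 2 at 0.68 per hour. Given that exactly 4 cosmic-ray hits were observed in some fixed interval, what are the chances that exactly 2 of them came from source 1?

0.1851

Given the total, each event is independently from source 1 with probability p = λ_1/(λ_1+λ_2) = 0.2/0.88 ≈ 0.2273.
So K ~ Binomial(4, 0.2/0.88): P(K = 2) = C(4,2) · (0.2/0.88)^2 · (0.68/0.88)^2 ≈ 0.1851.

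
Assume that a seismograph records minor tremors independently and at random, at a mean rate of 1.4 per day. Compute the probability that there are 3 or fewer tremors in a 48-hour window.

Over the interval, μ = 1.4 × 2 = 2.8 (a 48-hour window = 2 days).
P(N ≤ 3) = Σ_{j=0}^{3} e^(−μ) μ^j/j! ≈ 0.6919.

0.6919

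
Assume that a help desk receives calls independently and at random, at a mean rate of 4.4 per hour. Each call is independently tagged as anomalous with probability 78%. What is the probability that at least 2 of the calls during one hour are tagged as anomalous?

Thinning: the calls that are tagged as anomalous themselves form a Poisson process with rate 0.78 × 4.4 = 3.432 per hour.
So μ = 3.432.
P(N ≥ 2) = 1 − P(N ≤ 1) ≈ 0.8567.

0.8567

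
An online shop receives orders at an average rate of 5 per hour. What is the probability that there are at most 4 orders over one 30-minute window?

Over the interval, μ = 5 × 0.5 = 2.5 (a 30-minute window = 0.5 hours).
P(N ≤ 4) = Σ_{j=0}^{4} e^(−μ) μ^j/j! ≈ 0.8912.

0.8912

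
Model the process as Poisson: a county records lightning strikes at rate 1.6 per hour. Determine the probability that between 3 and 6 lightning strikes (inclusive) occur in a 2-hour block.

Over the interval, μ = 1.6 × 2 = 3.2 (a 2-hour block = 2 hours).
P(3 ≤ N ≤ 6) = Σ_{j=3}^{6} e^(−3.2) · 3.2^j/j! ≈ 0.5755.

0.5755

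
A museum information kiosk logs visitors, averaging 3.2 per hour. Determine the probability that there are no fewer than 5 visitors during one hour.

With mean μ = 3.2 per hour,
P(N ≥ 5) = 1 − P(N ≤ 4) = 1 − Σ_{j=0}^{4} e^(−μ) μ^j/j! ≈ 0.2194.

0.2194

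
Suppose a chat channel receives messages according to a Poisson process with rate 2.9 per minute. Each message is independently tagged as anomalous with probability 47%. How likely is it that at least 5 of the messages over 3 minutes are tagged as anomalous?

0.3885

Thinning: the messages that are tagged as anomalous themselves form a Poisson process with rate 0.47 × 2.9 = 1.363 per minute.
Over the interval, μ = 1.363 × 3 = 4.089 (3 minutes).
P(N ≥ 5) = 1 − P(N ≤ 4) ≈ 0.3885.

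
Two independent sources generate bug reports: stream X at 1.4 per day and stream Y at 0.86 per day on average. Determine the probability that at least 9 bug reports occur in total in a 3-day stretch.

0.2427

Independent Poisson processes superpose: combined rate λ = 1.4 + 0.86 = 2.26 per day.
Over the interval, μ = 2.26 × 3 = 6.78 (a 3-day stretch = 3 days).
P(N ≥ 9) = 1 − P(N ≤ 8) ≈ 0.2427.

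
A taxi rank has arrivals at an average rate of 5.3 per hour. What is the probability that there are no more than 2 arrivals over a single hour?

With mean μ = 5.3 per hour,
P(N ≤ 2) = Σ_{j=0}^{2} e^(−μ) μ^j/j! ≈ 0.1016.

0.1016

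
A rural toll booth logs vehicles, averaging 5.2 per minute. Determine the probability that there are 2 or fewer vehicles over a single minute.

With mean μ = 5.2 per minute,
P(N ≤ 2) = Σ_{j=0}^{2} e^(−μ) μ^j/j! ≈ 0.1088.

0.1088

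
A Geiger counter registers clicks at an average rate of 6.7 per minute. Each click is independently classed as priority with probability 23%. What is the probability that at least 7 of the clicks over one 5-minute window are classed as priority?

0.6493

Thinning: the clicks that are classed as priority themselves form a Poisson process with rate 0.23 × 6.7 = 1.541 per minute.
Over the interval, μ = 1.541 × 5 = 7.705 (a 5-minute window = 5 minutes).
P(N ≥ 7) = 1 − P(N ≤ 6) ≈ 0.6493.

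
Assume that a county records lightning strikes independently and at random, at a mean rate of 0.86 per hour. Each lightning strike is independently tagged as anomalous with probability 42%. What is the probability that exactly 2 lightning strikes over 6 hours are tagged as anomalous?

0.2689

Thinning: the lightning strikes that are tagged as anomalous themselves form a Poisson process with rate 0.42 × 0.86 = 0.3612 per hour.
Over the interval, μ = 0.3612 × 6 = 2.1672 (6 hours).
P(N = 2) = e^(−2.1672) · 2.1672^2/2! ≈ 0.2689.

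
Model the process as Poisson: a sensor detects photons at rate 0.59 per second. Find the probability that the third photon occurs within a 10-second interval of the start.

0.9334

Over the interval, μ = 0.59 × 10 = 5.9 (a 10-second interval = 10 seconds).
The third arrival falls in the interval iff at least 3 events occur there: P(S_3 ≤ t) = P(N ≥ 3) = 1 − P(N ≤ 2) ≈ 0.9334.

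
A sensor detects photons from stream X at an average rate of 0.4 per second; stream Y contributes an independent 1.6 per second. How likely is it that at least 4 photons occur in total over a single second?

Independent Poisson processes superpose: combined rate λ = 0.4 + 1.6 = 2 per second.
So μ = 2.
P(N ≥ 4) = 1 − P(N ≤ 3) ≈ 0.1429.

0.1429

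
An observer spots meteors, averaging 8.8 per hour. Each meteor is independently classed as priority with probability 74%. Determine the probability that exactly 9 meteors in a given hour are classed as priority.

0.0862

Thinning: the meteors that are classed as priority themselves form a Poisson process with rate 0.74 × 8.8 = 6.512 per hour.
So μ = 6.512.
P(N = 9) = e^(−6.512) · 6.512^9/9! ≈ 0.0862.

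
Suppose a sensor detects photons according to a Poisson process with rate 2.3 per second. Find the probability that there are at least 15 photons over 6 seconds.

0.4084

Over the interval, μ = 2.3 × 6 = 13.8 (6 seconds).
P(N ≥ 15) = 1 − P(N ≤ 14) = 1 − Σ_{j=0}^{14} e^(−μ) μ^j/j! ≈ 0.4084.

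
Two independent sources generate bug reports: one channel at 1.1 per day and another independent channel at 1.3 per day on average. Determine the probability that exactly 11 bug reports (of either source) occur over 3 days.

Independent Poisson processes superpose: combined rate λ = 1.1 + 1.3 = 2.4 per day.
Over the interval, μ = 2.4 × 3 = 7.2 (3 days).
P(N = 11) = e^(−7.2) · 7.2^11/11! ≈ 0.0504.

0.0504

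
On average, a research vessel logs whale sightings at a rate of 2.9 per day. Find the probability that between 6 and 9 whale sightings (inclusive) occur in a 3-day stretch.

0.4917

Over the interval, μ = 2.9 × 3 = 8.7 (a 3-day stretch = 3 days).
P(6 ≤ N ≤ 9) = Σ_{j=6}^{9} e^(−8.7) · 8.7^j/j! ≈ 0.4917.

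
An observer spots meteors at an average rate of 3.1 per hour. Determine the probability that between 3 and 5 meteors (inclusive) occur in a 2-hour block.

Over the interval, μ = 3.1 × 2 = 6.2 (a 2-hour block = 2 hours).
P(3 ≤ N ≤ 5) = Σ_{j=3}^{5} e^(−6.2) · 6.2^j/j! ≈ 0.3605.

0.3605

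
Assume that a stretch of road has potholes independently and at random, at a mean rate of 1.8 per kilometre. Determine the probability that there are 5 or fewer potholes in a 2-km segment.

0.8441

Over the interval, μ = 1.8 × 2 = 3.6 (a 2-km segment = 2 kilometres).
P(N ≤ 5) = Σ_{j=0}^{5} e^(−μ) μ^j/j! ≈ 0.8441.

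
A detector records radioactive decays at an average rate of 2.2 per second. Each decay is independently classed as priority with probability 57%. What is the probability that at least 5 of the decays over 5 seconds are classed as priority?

Thinning: the decays that are classed as priority themselves form a Poisson process with rate 0.57 × 2.2 = 1.254 per second.
Over the interval, μ = 1.254 × 5 = 6.27 (5 seconds).
P(N ≥ 5) = 1 − P(N ≤ 4) ≈ 0.7495.

0.7495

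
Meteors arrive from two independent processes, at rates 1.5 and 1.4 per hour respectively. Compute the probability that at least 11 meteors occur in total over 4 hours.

Independent Poisson processes superpose: combined rate λ = 1.5 + 1.4 = 2.9 per hour.
Over the interval, μ = 2.9 × 4 = 11.6 (4 hours).
P(N ≥ 11) = 1 − P(N ≤ 10) ≈ 0.6095.

0.6095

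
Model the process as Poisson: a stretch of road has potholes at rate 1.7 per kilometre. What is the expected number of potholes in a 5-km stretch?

E[N] = λt = 1.7 × 5 = 8.5 (a 5-km stretch = 5 kilometres).

8.5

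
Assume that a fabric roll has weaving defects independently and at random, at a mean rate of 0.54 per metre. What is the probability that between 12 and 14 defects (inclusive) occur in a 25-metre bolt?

Over the interval, μ = 0.54 × 25 = 13.5 (a 25-metre bolt = 25 metres).
P(12 ≤ N ≤ 14) = Σ_{j=12}^{14} e^(−13.5) · 13.5^j/j! ≈ 0.3188.

0.3188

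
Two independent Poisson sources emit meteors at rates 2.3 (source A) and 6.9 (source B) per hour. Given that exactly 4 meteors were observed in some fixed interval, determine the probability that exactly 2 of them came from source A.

0.2109

Given the total, each event is independently from source A with probability p = λ_A/(λ_A+λ_B) = 2.3/9.2 = 0.2500.
So K ~ Binomial(4, 2.3/9.2): P(K = 2) = C(4,2) · (2.3/9.2)^2 · (6.9/9.2)^2 ≈ 0.2109.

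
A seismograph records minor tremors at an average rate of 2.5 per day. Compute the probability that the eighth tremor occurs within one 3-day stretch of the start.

0.4754

Over the interval, μ = 2.5 × 3 = 7.5 (a 3-day stretch = 3 days).
The eighth arrival falls in the interval iff at least 8 events occur there: P(S_8 ≤ t) = P(N ≥ 8) = 1 − P(N ≤ 7) ≈ 0.4754.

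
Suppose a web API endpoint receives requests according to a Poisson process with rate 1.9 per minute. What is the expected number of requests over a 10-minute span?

E[N] = λt = 1.9 × 10 = 19 (a 10-minute span = 10 minutes).

19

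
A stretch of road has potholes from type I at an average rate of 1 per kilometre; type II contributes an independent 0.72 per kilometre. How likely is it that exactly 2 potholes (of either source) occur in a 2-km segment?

Independent Poisson processes superpose: combined rate λ = 1 + 0.72 = 1.72 per kilometre.
Over the interval, μ = 1.72 × 2 = 3.44 (a 2-km segment = 2 kilometres).
P(N = 2) = e^(−3.44) · 3.44^2/2! ≈ 0.1897.

0.1897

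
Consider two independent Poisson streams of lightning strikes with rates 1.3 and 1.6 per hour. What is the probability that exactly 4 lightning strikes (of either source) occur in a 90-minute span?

Independent Poisson processes superpose: combined rate λ = 1.3 + 1.6 = 2.9 per hour.
Over the interval, μ = 2.9 × 1.5 = 4.35 (a 90-minute span = 1.5 hours).
P(N = 4) = e^(−4.35) · 4.35^4/4! ≈ 0.1926.

0.1926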